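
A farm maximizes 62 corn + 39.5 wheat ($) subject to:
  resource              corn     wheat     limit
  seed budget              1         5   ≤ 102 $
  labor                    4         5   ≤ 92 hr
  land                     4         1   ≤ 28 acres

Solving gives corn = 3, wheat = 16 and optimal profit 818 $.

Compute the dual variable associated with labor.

6

At the optimum: seed budget uses 83 of 102 (slack = 19); labor uses 92 of 92 (binding); land uses 28 of 28 (binding).
Since seed budget is not tight, its dual is 0.
From A_Bᵀ y = c: 4·y_labor + 4·y_land = 62; 5·y_labor + 1·y_land = 39.5.
→ y_labor = 6 and y_land = 9.5.
Shadow price of labor = 6.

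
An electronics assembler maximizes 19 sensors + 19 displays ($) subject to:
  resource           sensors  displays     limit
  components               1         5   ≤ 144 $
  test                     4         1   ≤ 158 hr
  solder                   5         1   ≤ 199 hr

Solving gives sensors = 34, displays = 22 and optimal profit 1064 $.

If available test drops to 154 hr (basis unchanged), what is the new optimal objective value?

Binding: components and test. Non-binding: solder (7 unused).
Slack constraints have shadow price 0 (complementary slackness).
The binding rows give the dual system: 1·y_components + 4·y_test = 19 and 5·y_components + 1·y_test = 19.
→ y_components = 3 and y_test = 4.
Δz = y_test·Δb = 4 × (-4) = -16, so new z* = 1064 − 16 = 1048.

1048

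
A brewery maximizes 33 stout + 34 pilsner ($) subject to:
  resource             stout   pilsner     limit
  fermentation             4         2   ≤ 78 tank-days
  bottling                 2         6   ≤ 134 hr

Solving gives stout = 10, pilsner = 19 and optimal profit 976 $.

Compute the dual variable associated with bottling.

Both fermentation and bottling are binding at x*.
Dual feasibility on the basic columns requires 4·y_fermentation + 2·y_bottling = 33, 2·y_fermentation + 6·y_bottling = 34.
Solving: y_fermentation = 6.5, y_bottling = 3.5.
Shadow price of bottling = 3.5.

3.5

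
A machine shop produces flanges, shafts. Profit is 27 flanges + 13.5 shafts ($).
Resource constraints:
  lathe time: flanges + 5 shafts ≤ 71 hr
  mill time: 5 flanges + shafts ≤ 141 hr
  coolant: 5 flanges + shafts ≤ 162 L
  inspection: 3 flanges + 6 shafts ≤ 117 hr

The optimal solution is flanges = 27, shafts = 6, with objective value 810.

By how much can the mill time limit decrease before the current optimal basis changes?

Binding constraints: mill time, inspection. The basis is B = [[5,1],[3,6]] with det 27.
Per unit decrease in mill time, x* moves by d = (-0.2222, 0.1111).
The basis stays optimal until lathe time becomes binding; allowable decrease = 42 hr.

42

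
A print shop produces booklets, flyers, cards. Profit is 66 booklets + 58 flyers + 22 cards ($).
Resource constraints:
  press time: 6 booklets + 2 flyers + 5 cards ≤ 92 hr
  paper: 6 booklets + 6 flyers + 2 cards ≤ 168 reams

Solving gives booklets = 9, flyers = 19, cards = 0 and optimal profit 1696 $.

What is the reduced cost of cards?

Both press time and paper are binding at x*.
From A_Bᵀ y = c: 6·y_press time + 6·y_paper = 66; 2·y_press time + 6·y_paper = 58.
This yields shadow prices y_press time = 2, y_paper = 9.
Reduced cost of cards: c₃ − yᵀa₃ = 22 − (2·5 + 9·2) = 22 − 28 = -6.

-6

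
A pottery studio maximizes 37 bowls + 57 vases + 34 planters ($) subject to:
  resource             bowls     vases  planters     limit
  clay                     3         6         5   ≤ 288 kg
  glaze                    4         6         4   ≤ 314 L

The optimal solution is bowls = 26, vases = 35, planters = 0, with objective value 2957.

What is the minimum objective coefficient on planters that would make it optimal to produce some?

At the optimum: clay uses 288 of 288 (binding); glaze uses 314 of 314 (binding).
From A_Bᵀ y = c: 3·y_clay + 4·y_glaze = 37; 6·y_clay + 6·y_glaze = 57.
Solving: y_clay = 1, y_glaze = 8.5.
planters enters the basis when its profit ≥ yᵀa₃ = 1·5 + 8.5·4 = 39.

39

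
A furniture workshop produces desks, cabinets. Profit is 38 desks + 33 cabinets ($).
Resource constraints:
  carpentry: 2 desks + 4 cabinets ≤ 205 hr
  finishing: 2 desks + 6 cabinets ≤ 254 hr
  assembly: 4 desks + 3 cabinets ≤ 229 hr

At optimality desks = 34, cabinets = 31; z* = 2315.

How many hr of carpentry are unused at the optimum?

carpentry used = 2·34 + 4·31 = 192; slack = 205 − 192 = 13.

13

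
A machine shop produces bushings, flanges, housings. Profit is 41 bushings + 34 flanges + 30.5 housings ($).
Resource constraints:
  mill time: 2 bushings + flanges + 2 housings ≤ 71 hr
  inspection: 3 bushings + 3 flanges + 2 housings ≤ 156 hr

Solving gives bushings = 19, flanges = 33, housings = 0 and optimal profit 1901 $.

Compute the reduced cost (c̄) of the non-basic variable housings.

Check each constraint at x*: mill time 71/71 (tight); inspection 156/156 (tight).
From A_Bᵀ y = c: 2·y_mill time + 3·y_inspection = 41; 1·y_mill time + 3·y_inspection = 34.
Solving: y_mill time = 7, y_inspection = 9.
Reduced cost of housings: c₃ − yᵀa₃ = 30.5 − (7·2 + 9·2) = 30.5 − 32 = -1.5.

-1.5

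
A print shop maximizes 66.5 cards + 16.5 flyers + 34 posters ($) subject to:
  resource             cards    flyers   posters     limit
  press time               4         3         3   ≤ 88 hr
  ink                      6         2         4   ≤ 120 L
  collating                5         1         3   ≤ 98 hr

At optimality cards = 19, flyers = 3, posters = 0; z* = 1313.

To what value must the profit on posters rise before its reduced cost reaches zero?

Check each constraint at x*: press time 85/88 (slack 3); ink 120/120 (tight); collating 98/98 (tight).
Since press time is not tight, its dual is 0.
The binding rows give the dual system: 6·y_ink + 5·y_collating = 66.5 and 2·y_ink + 1·y_collating = 16.5.
Solving: y_ink = 4, y_collating = 8.5.
posters enters the basis when its profit ≥ yᵀa₃ = 4·4 + 8.5·3 = 41.5.

41.5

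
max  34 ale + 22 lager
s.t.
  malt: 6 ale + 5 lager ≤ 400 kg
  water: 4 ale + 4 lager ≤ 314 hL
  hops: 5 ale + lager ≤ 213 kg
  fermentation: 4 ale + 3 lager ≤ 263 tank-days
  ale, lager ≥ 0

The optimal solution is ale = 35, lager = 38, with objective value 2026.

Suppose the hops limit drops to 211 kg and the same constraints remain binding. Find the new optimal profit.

2022

At the optimum: malt uses 400 of 400 (binding); water uses 292 of 314 (slack = 22); hops uses 213 of 213 (binding); fermentation uses 254 of 263 (slack = 9).
By complementary slackness, y = 0 for the non-binding constraints.
The binding rows give the dual system: 6·y_malt + 5·y_hops = 34 and 5·y_malt + 1·y_hops = 22.
This yields shadow prices y_malt = 4, y_hops = 2.
Δz = y_hops·Δb = 2 × (-2) = -4, so new z* = 2026 − 4 = 2022.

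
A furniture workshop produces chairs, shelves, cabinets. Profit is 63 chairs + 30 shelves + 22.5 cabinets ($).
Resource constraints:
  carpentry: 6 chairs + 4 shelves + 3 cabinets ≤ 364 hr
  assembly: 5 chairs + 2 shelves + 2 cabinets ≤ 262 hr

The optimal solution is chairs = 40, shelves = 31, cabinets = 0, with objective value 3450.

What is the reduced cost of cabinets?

Both carpentry and assembly are binding at x*.
The binding rows give the dual system: 6·y_carpentry + 5·y_assembly = 63 and 4·y_carpentry + 2·y_assembly = 30.
Solving: y_carpentry = 3, y_assembly = 9.
Reduced cost of cabinets: c₃ − yᵀa₃ = 22.5 − (3·3 + 9·2) = 22.5 − 27 = -4.5.

-4.5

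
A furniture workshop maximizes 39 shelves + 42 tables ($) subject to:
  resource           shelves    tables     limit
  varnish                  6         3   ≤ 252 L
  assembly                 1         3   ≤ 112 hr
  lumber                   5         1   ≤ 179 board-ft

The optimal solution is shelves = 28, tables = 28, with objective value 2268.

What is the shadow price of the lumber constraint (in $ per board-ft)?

0

At the optimum: varnish uses 252 of 252 (binding); assembly uses 112 of 112 (binding); lumber uses 168 of 179 (slack = 11).
Since lumber is not tight, its dual is 0.
Dual feasibility on the basic columns requires 6·y_varnish + 1·y_assembly = 39, 3·y_varnish + 3·y_assembly = 42.
→ y_varnish = 5 and y_assembly = 9.
Shadow price of lumber = 0.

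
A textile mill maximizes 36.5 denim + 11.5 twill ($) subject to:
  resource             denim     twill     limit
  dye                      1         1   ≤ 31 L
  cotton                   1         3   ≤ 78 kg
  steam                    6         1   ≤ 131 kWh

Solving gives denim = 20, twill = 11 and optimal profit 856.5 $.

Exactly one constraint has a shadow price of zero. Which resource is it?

dye: 31/31 (binding)
cotton: 53/78 (slack 25)
steam: 131/131 (binding)
By complementary slackness, a constraint with positive slack has shadow price 0 → cotton.

cotton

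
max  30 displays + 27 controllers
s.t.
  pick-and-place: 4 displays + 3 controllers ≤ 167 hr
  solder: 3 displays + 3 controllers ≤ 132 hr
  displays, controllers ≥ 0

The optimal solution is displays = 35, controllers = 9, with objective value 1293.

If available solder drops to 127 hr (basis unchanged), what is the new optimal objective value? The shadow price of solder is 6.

Δb = -5, so new z* = 1293 + (6)·(-5) = 1293 − 30 = 1263.

1263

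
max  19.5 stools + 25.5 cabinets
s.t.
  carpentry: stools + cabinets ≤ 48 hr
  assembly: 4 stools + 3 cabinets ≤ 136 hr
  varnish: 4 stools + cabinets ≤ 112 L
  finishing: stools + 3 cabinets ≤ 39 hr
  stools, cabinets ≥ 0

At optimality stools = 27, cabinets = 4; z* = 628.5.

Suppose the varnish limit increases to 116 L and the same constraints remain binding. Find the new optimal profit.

640.5

Check each constraint at x*: carpentry 31/48 (slack 17); assembly 120/136 (slack 16); varnish 112/112 (tight); finishing 39/39 (tight).
Since carpentry, assembly are not tight, their duals are 0.
Dual feasibility on the basic columns requires 4·y_varnish + 1·y_finishing = 19.5, 1·y_varnish + 3·y_finishing = 25.5.
Solving: y_varnish = 3, y_finishing = 7.5.
Δz = y_varnish·Δb = 3 × (4) = 12, so new z* = 628.5 + 12 = 640.5.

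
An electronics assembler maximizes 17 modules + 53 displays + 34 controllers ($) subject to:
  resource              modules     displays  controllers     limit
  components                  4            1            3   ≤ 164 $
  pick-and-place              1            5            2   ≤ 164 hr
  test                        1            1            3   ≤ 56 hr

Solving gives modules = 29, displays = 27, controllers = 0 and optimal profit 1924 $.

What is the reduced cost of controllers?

Check each constraint at x*: components 143/164 (slack 21); pick-and-place 164/164 (tight); test 56/56 (tight).
Slack constraints have shadow price 0 (complementary slackness).
The binding rows give the dual system: 1·y_pick-and-place + 1·y_test = 17 and 5·y_pick-and-place + 1·y_test = 53.
→ y_pick-and-place = 9 and y_test = 8.
Reduced cost of controllers: c₃ − yᵀa₃ = 34 − (9·2 + 8·3) = 34 − 42 = -8.

-8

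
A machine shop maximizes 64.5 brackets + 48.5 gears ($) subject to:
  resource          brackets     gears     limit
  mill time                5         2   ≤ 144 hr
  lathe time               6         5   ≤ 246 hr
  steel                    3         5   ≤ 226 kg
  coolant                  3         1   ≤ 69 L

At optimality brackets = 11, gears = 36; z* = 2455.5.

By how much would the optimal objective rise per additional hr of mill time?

Binding: lathe time and coolant. Non-binding: mill time (17 unused), steel (13 unused).
By complementary slackness, y = 0 for the non-binding constraints.
The binding rows give the dual system: 6·y_lathe time + 3·y_coolant = 64.5 and 5·y_lathe time + 1·y_coolant = 48.5.
Solving: y_lathe time = 9, y_coolant = 3.5.
Shadow price of mill time = 0.

0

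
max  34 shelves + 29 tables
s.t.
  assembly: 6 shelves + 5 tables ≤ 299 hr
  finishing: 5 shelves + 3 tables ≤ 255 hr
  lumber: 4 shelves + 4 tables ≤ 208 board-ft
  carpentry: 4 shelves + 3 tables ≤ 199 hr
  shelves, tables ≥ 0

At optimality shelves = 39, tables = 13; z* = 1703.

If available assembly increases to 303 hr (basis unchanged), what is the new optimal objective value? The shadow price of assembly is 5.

Δb = 4, so new z* = 1703 + (5)·(4) = 1703 + 20 = 1723.

1723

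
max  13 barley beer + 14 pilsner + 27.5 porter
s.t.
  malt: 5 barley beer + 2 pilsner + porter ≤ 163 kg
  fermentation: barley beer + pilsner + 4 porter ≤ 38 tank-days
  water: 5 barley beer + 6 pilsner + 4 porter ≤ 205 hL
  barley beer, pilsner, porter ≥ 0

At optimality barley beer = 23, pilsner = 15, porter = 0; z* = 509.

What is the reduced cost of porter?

-8.5

Check each constraint at x*: malt 145/163 (slack 18); fermentation 38/38 (tight); water 205/205 (tight).
Slack constraints have shadow price 0 (complementary slackness).
The binding rows give the dual system: 1·y_fermentation + 5·y_water = 13 and 1·y_fermentation + 6·y_water = 14.
Solving: y_fermentation = 8, y_water = 1.
Reduced cost of porter: c₃ − yᵀa₃ = 27.5 − (8·4 + 1·4) = 27.5 − 36 = -8.5.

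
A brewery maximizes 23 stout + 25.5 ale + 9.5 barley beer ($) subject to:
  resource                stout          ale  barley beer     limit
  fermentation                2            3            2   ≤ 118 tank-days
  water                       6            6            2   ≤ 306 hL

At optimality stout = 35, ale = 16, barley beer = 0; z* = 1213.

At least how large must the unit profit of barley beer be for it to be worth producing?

11

Both fermentation and water are binding at x*.
From A_Bᵀ y = c: 2·y_fermentation + 6·y_water = 23; 3·y_fermentation + 6·y_water = 25.5.
Solving: y_fermentation = 2.5, y_water = 3.
barley beer enters the basis when its profit ≥ yᵀa₃ = 2.5·2 + 3·2 = 11.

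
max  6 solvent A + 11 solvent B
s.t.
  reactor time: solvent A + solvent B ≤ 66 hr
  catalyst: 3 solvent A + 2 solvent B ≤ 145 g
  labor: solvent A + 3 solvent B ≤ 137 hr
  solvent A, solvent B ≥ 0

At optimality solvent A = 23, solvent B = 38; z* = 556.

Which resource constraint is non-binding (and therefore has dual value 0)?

reactor time: 61/66 (slack 5)
catalyst: 145/145 (binding)
labor: 137/137 (binding)
By complementary slackness, a constraint with positive slack has shadow price 0 → reactor time.

reactor time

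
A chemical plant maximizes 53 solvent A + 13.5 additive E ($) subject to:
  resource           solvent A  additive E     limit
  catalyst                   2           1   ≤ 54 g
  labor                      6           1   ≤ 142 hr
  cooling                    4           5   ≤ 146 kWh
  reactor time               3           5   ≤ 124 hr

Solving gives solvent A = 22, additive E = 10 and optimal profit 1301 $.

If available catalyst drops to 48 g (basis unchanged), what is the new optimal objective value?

1259

Binding: catalyst and labor. Non-binding: cooling (8 unused), reactor time (8 unused).
Since cooling, reactor time are not tight, their duals are 0.
The binding rows give the dual system: 2·y_catalyst + 6·y_labor = 53 and 1·y_catalyst + 1·y_labor = 13.5.
→ y_catalyst = 7 and y_labor = 6.5.
Δz = y_catalyst·Δb = 7 × (-6) = -42, so new z* = 1301 − 42 = 1259.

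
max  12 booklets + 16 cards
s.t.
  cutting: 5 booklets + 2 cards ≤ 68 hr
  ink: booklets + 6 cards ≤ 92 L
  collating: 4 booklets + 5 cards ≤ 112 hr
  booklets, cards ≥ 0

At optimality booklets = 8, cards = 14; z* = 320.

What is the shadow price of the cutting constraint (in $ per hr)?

2

At the optimum: cutting uses 68 of 68 (binding); ink uses 92 of 92 (binding); collating uses 102 of 112 (slack = 10).
Since collating is not tight, its dual is 0.
The binding rows give the dual system: 5·y_cutting + 1·y_ink = 12 and 2·y_cutting + 6·y_ink = 16.
Solving: y_cutting = 2, y_ink = 2.
Shadow price of cutting = 2.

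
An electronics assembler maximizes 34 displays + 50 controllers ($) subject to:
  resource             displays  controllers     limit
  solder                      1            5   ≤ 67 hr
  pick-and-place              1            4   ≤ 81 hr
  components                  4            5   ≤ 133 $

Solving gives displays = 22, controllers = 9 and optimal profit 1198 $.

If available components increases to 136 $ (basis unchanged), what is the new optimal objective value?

Check each constraint at x*: solder 67/67 (tight); pick-and-place 58/81 (slack 23); components 133/133 (tight).
Since pick-and-place is not tight, its dual is 0.
Dual feasibility on the basic columns requires 1·y_solder + 4·y_components = 34, 5·y_solder + 5·y_components = 50.
This yields shadow prices y_solder = 2, y_components = 8.
Δz = y_components·Δb = 8 × (3) = 24, so new z* = 1198 + 24 = 1222.

1222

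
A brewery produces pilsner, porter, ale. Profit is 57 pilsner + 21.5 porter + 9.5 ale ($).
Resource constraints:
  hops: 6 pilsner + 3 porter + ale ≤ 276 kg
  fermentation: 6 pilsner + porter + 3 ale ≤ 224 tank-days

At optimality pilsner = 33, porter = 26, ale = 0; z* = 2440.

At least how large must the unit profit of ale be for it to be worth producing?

16.5

At the optimum: hops uses 276 of 276 (binding); fermentation uses 224 of 224 (binding).
Dual feasibility on the basic columns requires 6·y_hops + 6·y_fermentation = 57, 3·y_hops + 1·y_fermentation = 21.5.
Solving: y_hops = 6, y_fermentation = 3.5.
ale enters the basis when its profit ≥ yᵀa₃ = 6·1 + 3.5·3 = 16.5.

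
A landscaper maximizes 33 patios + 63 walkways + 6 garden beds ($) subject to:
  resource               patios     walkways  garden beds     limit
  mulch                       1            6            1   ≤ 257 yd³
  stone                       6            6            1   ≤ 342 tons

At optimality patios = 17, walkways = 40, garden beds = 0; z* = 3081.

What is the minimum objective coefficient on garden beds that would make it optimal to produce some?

10.5

Check each constraint at x*: mulch 257/257 (tight); stone 342/342 (tight).
From A_Bᵀ y = c: 1·y_mulch + 6·y_stone = 33; 6·y_mulch + 6·y_stone = 63.
This yields shadow prices y_mulch = 6, y_stone = 4.5.
garden beds enters the basis when its profit ≥ yᵀa₃ = 6·1 + 4.5·1 = 10.5.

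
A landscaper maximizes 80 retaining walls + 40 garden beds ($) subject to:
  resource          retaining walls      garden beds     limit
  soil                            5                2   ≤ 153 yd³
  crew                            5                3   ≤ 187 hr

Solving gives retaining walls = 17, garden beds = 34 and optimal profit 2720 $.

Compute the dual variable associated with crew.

8

Both soil and crew are binding at x*.
Dual feasibility on the basic columns requires 5·y_soil + 5·y_crew = 80, 2·y_soil + 3·y_crew = 40.
→ y_soil = 8 and y_crew = 8.
Shadow price of crew = 8.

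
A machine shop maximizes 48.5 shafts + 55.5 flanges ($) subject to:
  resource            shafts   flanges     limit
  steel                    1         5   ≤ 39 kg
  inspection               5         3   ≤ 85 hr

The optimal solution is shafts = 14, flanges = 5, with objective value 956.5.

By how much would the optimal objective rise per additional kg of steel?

Check each constraint at x*: steel 39/39 (tight); inspection 85/85 (tight).
Dual feasibility on the basic columns requires 1·y_steel + 5·y_inspection = 48.5, 5·y_steel + 3·y_inspection = 55.5.
→ y_steel = 6 and y_inspection = 8.5.
Shadow price of steel = 6.

6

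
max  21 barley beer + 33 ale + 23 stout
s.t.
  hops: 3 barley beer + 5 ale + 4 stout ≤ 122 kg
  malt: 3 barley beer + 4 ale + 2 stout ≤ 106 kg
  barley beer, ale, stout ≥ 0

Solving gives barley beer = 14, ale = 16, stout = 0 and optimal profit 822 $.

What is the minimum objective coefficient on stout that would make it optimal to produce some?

Both hops and malt are binding at x*.
From A_Bᵀ y = c: 3·y_hops + 3·y_malt = 21; 5·y_hops + 4·y_malt = 33.
→ y_hops = 5 and y_malt = 2.
stout enters the basis when its profit ≥ yᵀa₃ = 5·4 + 2·2 = 24.

24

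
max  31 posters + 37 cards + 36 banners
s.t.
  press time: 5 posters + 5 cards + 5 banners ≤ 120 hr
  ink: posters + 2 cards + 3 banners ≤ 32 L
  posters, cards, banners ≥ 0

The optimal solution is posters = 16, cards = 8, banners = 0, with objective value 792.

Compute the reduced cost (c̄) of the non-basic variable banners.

Both press time and ink are binding at x*.
From A_Bᵀ y = c: 5·y_press time + 1·y_ink = 31; 5·y_press time + 2·y_ink = 37.
→ y_press time = 5 and y_ink = 6.
Reduced cost of banners: c₃ − yᵀa₃ = 36 − (5·5 + 6·3) = 36 − 43 = -7.

-7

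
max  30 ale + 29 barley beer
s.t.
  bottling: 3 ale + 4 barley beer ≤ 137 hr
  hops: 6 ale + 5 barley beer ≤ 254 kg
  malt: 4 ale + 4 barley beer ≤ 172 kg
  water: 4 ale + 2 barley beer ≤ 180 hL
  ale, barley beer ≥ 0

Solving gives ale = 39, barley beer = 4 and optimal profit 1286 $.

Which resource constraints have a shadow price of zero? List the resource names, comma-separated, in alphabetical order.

bottling: 133/137 (slack 4)
hops: 254/254 (binding)
malt: 172/172 (binding)
water: 164/180 (slack 16)
By complementary slackness, a constraint with positive slack has shadow price 0 → bottling, water.

bottling, water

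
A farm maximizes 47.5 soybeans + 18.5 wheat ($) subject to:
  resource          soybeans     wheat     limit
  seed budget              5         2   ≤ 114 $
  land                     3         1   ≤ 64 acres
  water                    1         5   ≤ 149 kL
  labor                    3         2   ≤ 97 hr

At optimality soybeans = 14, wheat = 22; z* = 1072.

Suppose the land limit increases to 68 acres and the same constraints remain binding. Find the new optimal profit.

Check each constraint at x*: seed budget 114/114 (tight); land 64/64 (tight); water 124/149 (slack 25); labor 86/97 (slack 11).
By complementary slackness, y = 0 for the non-binding constraints.
The binding rows give the dual system: 5·y_seed budget + 3·y_land = 47.5 and 2·y_seed budget + 1·y_land = 18.5.
→ y_seed budget = 8 and y_land = 2.5.
Δz = y_land·Δb = 2.5 × (4) = 10, so new z* = 1072 + 10 = 1082.

1082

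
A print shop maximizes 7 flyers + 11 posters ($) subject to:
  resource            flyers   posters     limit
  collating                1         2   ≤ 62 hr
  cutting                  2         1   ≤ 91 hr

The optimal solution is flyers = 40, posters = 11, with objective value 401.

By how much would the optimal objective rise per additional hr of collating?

5

At the optimum: collating uses 62 of 62 (binding); cutting uses 91 of 91 (binding).
From A_Bᵀ y = c: 1·y_collating + 2·y_cutting = 7; 2·y_collating + 1·y_cutting = 11.
→ y_collating = 5 and y_cutting = 1.
Shadow price of collating = 5.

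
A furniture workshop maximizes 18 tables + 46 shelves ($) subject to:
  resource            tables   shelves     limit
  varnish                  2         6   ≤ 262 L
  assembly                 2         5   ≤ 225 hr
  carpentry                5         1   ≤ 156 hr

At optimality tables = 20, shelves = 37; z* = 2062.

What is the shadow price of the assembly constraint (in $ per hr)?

Check each constraint at x*: varnish 262/262 (tight); assembly 225/225 (tight); carpentry 137/156 (slack 19).
Since carpentry is not tight, its dual is 0.
The binding rows give the dual system: 2·y_varnish + 2·y_assembly = 18 and 6·y_varnish + 5·y_assembly = 46.
→ y_varnish = 1 and y_assembly = 8.
Shadow price of assembly = 8.

8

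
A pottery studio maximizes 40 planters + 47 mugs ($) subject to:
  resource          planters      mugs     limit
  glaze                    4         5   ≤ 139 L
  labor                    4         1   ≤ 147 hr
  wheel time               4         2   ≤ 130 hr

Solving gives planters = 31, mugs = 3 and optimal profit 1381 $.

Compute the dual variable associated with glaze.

Check each constraint at x*: glaze 139/139 (tight); labor 127/147 (slack 20); wheel time 130/130 (tight).
By complementary slackness, y = 0 for the non-binding constraint.
From A_Bᵀ y = c: 4·y_glaze + 4·y_wheel time = 40; 5·y_glaze + 2·y_wheel time = 47.
→ y_glaze = 9 and y_wheel time = 1.
Shadow price of glaze = 9.

9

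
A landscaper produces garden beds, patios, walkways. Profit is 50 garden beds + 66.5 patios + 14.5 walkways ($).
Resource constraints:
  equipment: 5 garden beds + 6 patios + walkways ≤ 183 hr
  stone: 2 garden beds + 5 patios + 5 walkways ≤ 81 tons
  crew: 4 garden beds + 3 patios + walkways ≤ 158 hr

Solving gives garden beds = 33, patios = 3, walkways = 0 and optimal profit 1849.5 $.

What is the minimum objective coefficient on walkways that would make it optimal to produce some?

At the optimum: equipment uses 183 of 183 (binding); stone uses 81 of 81 (binding); crew uses 141 of 158 (slack = 17).
By complementary slackness, y = 0 for the non-binding constraint.
The binding rows give the dual system: 5·y_equipment + 2·y_stone = 50 and 6·y_equipment + 5·y_stone = 66.5.
Solving: y_equipment = 9, y_stone = 2.5.
walkways enters the basis when its profit ≥ yᵀa₃ = 9·1 + 2.5·5 = 21.5.

21.5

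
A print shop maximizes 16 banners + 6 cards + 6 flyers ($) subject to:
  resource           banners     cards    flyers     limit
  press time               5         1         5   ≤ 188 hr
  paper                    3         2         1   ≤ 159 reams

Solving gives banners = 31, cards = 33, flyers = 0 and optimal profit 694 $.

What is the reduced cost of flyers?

At the optimum: press time uses 188 of 188 (binding); paper uses 159 of 159 (binding).
Dual feasibility on the basic columns requires 5·y_press time + 3·y_paper = 16, 1·y_press time + 2·y_paper = 6.
This yields shadow prices y_press time = 2, y_paper = 2.
Reduced cost of flyers: c₃ − yᵀa₃ = 6 − (2·5 + 2·1) = 6 − 12 = -6.

-6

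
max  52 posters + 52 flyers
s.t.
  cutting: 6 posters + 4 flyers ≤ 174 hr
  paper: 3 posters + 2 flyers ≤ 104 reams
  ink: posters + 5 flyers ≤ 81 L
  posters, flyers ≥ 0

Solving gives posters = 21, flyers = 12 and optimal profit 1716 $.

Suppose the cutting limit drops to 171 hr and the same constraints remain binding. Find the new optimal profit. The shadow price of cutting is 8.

1692

Δb = -3, so new z* = 1716 + (8)·(-3) = 1716 − 24 = 1692.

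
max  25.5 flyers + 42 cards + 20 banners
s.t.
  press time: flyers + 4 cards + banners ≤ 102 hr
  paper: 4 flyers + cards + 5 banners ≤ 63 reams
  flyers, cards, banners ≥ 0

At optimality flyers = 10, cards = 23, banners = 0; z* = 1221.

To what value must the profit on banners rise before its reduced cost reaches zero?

At the optimum: press time uses 102 of 102 (binding); paper uses 63 of 63 (binding).
From A_Bᵀ y = c: 1·y_press time + 4·y_paper = 25.5; 4·y_press time + 1·y_paper = 42.
This yields shadow prices y_press time = 9.5, y_paper = 4.
banners enters the basis when its profit ≥ yᵀa₃ = 9.5·1 + 4·5 = 29.5.

29.5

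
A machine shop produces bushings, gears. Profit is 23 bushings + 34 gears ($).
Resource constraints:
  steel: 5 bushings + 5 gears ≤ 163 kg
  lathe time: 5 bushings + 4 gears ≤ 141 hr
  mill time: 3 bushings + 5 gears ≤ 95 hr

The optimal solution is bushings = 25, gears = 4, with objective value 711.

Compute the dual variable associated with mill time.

Binding: lathe time and mill time. Non-binding: steel (18 unused).
By complementary slackness, y = 0 for the non-binding constraint.
The binding rows give the dual system: 5·y_lathe time + 3·y_mill time = 23 and 4·y_lathe time + 5·y_mill time = 34.
→ y_lathe time = 1 and y_mill time = 6.
Shadow price of mill time = 6.

6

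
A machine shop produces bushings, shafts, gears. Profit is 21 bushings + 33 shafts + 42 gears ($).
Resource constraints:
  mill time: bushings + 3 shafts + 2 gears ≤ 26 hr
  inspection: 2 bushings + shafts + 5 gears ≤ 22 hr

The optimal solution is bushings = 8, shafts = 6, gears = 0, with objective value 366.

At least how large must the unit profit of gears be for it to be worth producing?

48

Check each constraint at x*: mill time 26/26 (tight); inspection 22/22 (tight).
From A_Bᵀ y = c: 1·y_mill time + 2·y_inspection = 21; 3·y_mill time + 1·y_inspection = 33.
Solving: y_mill time = 9, y_inspection = 6.
gears enters the basis when its profit ≥ yᵀa₃ = 9·2 + 6·5 = 48.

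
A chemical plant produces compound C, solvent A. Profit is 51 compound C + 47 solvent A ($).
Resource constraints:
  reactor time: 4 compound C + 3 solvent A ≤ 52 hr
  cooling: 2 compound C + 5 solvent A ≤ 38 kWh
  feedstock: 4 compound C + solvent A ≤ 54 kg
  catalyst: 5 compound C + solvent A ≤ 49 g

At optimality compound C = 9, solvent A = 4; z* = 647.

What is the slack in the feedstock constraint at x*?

14

feedstock used = 4·9 + 1·4 = 40; slack = 54 − 40 = 14.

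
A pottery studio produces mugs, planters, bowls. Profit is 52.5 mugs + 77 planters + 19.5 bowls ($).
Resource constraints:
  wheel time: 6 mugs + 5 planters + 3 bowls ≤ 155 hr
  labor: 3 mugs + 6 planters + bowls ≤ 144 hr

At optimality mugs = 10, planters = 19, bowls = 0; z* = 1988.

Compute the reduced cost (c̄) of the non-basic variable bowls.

At the optimum: wheel time uses 155 of 155 (binding); labor uses 144 of 144 (binding).
Dual feasibility on the basic columns requires 6·y_wheel time + 3·y_labor = 52.5, 5·y_wheel time + 6·y_labor = 77.
→ y_wheel time = 4 and y_labor = 9.5.
Reduced cost of bowls: c₃ − yᵀa₃ = 19.5 − (4·3 + 9.5·1) = 19.5 − 21.5 = -2.

-2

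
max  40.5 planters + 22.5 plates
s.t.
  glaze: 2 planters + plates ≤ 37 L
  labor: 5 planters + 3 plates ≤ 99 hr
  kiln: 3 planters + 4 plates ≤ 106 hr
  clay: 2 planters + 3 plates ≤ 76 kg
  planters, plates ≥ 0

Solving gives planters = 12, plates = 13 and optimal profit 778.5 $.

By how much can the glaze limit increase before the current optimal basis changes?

Binding constraints: glaze, labor. The basis is B = [[2,1],[5,3]] with det 1.
Per unit increase in glaze, x* moves by d = (3, -5).
The basis stays optimal until plates reaches 0; allowable increase = 2.6 L.

2.6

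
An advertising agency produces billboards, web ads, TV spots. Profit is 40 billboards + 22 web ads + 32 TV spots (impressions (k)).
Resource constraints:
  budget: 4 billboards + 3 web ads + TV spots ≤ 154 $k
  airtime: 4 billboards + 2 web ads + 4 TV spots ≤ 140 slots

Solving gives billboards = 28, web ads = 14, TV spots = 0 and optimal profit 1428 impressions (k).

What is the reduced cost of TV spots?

Both budget and airtime are binding at x*.
From A_Bᵀ y = c: 4·y_budget + 4·y_airtime = 40; 3·y_budget + 2·y_airtime = 22.
Solving: y_budget = 2, y_airtime = 8.
Reduced cost of TV spots: c₃ − yᵀa₃ = 32 − (2·1 + 8·4) = 32 − 34 = -2.

-2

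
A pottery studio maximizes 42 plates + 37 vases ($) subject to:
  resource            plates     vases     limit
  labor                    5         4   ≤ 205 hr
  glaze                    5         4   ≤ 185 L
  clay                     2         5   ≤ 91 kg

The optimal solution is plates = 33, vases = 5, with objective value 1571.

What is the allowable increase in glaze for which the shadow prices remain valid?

20

Binding constraints: glaze, clay. The basis is B = [[5,4],[2,5]] with det 17.
Per unit increase in glaze, x* moves by d = (0.2941, -0.1176).
The basis stays optimal until labor becomes binding; allowable increase = 20 L.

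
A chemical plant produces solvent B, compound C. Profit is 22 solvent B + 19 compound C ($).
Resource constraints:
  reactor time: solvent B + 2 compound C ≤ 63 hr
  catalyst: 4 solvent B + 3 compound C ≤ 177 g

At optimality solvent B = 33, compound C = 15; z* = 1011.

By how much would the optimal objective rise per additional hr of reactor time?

Check each constraint at x*: reactor time 63/63 (tight); catalyst 177/177 (tight).
The binding rows give the dual system: 1·y_reactor time + 4·y_catalyst = 22 and 2·y_reactor time + 3·y_catalyst = 19.
Solving: y_reactor time = 2, y_catalyst = 5.
Shadow price of reactor time = 2.

2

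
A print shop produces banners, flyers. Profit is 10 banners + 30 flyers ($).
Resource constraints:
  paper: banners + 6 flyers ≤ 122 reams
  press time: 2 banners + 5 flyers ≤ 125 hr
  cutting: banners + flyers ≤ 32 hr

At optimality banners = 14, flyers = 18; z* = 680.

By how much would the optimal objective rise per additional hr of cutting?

6

Check each constraint at x*: paper 122/122 (tight); press time 118/125 (slack 7); cutting 32/32 (tight).
By complementary slackness, y = 0 for the non-binding constraint.
The binding rows give the dual system: 1·y_paper + 1·y_cutting = 10 and 6·y_paper + 1·y_cutting = 30.
This yields shadow prices y_paper = 4, y_cutting = 6.
Shadow price of cutting = 6.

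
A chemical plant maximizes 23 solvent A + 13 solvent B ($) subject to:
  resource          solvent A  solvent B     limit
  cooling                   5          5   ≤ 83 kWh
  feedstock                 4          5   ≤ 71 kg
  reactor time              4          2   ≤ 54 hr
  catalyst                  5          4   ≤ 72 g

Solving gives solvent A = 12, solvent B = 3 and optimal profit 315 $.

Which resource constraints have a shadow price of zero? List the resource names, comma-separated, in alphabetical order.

cooling: 75/83 (slack 8)
feedstock: 63/71 (slack 8)
reactor time: 54/54 (binding)
catalyst: 72/72 (binding)
By complementary slackness, a constraint with positive slack has shadow price 0 → cooling, feedstock.

cooling, feedstock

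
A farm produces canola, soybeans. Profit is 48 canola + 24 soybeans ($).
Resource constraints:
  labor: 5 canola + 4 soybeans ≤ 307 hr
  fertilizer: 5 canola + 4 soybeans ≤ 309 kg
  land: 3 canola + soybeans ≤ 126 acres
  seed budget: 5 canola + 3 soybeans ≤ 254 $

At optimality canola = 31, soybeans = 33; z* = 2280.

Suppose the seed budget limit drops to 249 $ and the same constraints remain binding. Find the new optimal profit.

At the optimum: labor uses 287 of 307 (slack = 20); fertilizer uses 287 of 309 (slack = 22); land uses 126 of 126 (binding); seed budget uses 254 of 254 (binding).
Slack constraints have shadow price 0 (complementary slackness).
Dual feasibility on the basic columns requires 3·y_land + 5·y_seed budget = 48, 1·y_land + 3·y_seed budget = 24.
Solving: y_land = 6, y_seed budget = 6.
Δz = y_seed budget·Δb = 6 × (-5) = -30, so new z* = 2280 − 30 = 2250.

2250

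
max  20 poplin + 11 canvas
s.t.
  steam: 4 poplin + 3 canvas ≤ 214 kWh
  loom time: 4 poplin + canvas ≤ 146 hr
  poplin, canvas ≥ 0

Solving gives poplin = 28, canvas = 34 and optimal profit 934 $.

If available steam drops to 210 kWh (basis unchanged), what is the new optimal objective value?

922

At the optimum: steam uses 214 of 214 (binding); loom time uses 146 of 146 (binding).
Dual feasibility on the basic columns requires 4·y_steam + 4·y_loom time = 20, 3·y_steam + 1·y_loom time = 11.
This yields shadow prices y_steam = 3, y_loom time = 2.
Δz = y_steam·Δb = 3 × (-4) = -12, so new z* = 934 − 12 = 922.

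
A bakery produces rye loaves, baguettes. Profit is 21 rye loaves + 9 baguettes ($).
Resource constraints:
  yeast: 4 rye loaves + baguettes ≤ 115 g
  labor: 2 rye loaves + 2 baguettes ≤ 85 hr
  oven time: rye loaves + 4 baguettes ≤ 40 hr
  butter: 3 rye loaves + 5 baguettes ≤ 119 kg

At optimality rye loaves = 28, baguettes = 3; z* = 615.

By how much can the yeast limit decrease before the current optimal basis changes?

Binding constraints: yeast, oven time. The basis is B = [[4,1],[1,4]] with det 15.
Per unit decrease in yeast, x* moves by d = (-0.2667, 0.0667).
The basis stays optimal until rye loaves reaches 0; allowable decrease = 105 g.

105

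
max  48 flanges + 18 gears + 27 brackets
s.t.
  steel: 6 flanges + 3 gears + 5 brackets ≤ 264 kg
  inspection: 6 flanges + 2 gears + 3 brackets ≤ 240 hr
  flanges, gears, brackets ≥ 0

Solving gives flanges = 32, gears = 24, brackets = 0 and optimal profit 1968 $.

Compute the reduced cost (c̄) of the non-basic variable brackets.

Check each constraint at x*: steel 264/264 (tight); inspection 240/240 (tight).
Dual feasibility on the basic columns requires 6·y_steel + 6·y_inspection = 48, 3·y_steel + 2·y_inspection = 18.
→ y_steel = 2 and y_inspection = 6.
Reduced cost of brackets: c₃ − yᵀa₃ = 27 − (2·5 + 6·3) = 27 − 28 = -1.

-1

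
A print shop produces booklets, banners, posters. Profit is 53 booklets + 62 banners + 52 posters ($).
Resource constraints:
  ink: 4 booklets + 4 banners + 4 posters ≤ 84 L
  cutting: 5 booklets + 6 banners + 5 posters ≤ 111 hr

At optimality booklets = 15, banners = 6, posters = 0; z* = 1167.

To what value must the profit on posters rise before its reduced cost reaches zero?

Both ink and cutting are binding at x*.
The binding rows give the dual system: 4·y_ink + 5·y_cutting = 53 and 4·y_ink + 6·y_cutting = 62.
Solving: y_ink = 2, y_cutting = 9.
posters enters the basis when its profit ≥ yᵀa₃ = 2·4 + 9·5 = 53.

53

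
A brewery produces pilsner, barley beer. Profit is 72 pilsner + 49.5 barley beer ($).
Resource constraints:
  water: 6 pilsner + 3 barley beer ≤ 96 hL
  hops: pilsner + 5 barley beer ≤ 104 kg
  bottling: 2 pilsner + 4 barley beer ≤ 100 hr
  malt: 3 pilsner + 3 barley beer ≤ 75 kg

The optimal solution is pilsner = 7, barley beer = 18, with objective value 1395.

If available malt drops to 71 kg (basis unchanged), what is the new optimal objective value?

At the optimum: water uses 96 of 96 (binding); hops uses 97 of 104 (slack = 7); bottling uses 86 of 100 (slack = 14); malt uses 75 of 75 (binding).
Since hops, bottling are not tight, their duals are 0.
The binding rows give the dual system: 6·y_water + 3·y_malt = 72 and 3·y_water + 3·y_malt = 49.5.
→ y_water = 7.5 and y_malt = 9.
Δz = y_malt·Δb = 9 × (-4) = -36, so new z* = 1395 − 36 = 1359.

1359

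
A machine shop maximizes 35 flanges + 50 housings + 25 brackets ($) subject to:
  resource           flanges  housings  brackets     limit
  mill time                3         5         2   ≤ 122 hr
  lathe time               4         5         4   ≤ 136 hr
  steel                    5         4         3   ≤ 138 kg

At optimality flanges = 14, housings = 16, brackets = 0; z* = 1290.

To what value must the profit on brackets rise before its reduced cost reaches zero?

At the optimum: mill time uses 122 of 122 (binding); lathe time uses 136 of 136 (binding); steel uses 134 of 138 (slack = 4).
By complementary slackness, y = 0 for the non-binding constraint.
From A_Bᵀ y = c: 3·y_mill time + 4·y_lathe time = 35; 5·y_mill time + 5·y_lathe time = 50.
This yields shadow prices y_mill time = 5, y_lathe time = 5.
brackets enters the basis when its profit ≥ yᵀa₃ = 5·2 + 5·4 = 30.

30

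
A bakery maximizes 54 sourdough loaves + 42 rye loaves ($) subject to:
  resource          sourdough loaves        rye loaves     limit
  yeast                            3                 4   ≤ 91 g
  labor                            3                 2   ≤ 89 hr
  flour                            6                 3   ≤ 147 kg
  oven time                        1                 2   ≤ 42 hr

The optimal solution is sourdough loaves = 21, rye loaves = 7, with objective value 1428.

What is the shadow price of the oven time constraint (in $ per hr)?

At the optimum: yeast uses 91 of 91 (binding); labor uses 77 of 89 (slack = 12); flour uses 147 of 147 (binding); oven time uses 35 of 42 (slack = 7).
Slack constraints have shadow price 0 (complementary slackness).
The binding rows give the dual system: 3·y_yeast + 6·y_flour = 54 and 4·y_yeast + 3·y_flour = 42.
This yields shadow prices y_yeast = 6, y_flour = 6.
Shadow price of oven time = 0.

0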